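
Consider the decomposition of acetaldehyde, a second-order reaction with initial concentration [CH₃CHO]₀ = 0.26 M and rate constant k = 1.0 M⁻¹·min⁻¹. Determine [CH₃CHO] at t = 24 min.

0.03591 M

Step 1: For a second-order reaction: 1/[CH₃CHO] = 1/[CH₃CHO]₀ + kt
Step 2: 1/[CH₃CHO] = 1/0.26 + 1.0 × 24
Step 3: 1/[CH₃CHO] = 3.846 + 24 = 27.85
Step 4: [CH₃CHO] = 1/27.85 = 0.03591 M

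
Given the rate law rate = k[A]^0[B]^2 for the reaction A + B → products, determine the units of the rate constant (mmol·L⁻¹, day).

(mmol·L⁻¹)⁻¹·day⁻¹

Step 1: Overall order = 0 + 2 = 2.
Step 2: rate has units mmol·L⁻¹·day⁻¹; [A]^0[B]^2 has units (mmol·L⁻¹)^2.
Step 3: k = rate/([A]^0[B]^2), so units of k = (mmol·L⁻¹)^(1-2)·day⁻¹ = (mmol·L⁻¹)⁻¹·day⁻¹.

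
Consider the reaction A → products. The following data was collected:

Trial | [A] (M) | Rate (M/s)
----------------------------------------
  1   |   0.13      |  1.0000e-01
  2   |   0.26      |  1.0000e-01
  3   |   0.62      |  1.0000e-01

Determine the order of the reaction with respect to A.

zeroth order (0)

Step 1: Compare trials - when concentration changes, rate stays constant.
Step 2: rate₂/rate₁ = 1.0000e-01/1.0000e-01 = 1
Step 3: [A]₂/[A]₁ = 0.26/0.13 = 2
Step 4: Since rate ratio ≈ (conc ratio)^0, the reaction is zeroth order.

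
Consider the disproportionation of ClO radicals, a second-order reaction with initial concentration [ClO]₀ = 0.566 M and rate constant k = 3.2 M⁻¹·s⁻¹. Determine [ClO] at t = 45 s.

0.00686 M

Step 1: For a second-order reaction: 1/[ClO] = 1/[ClO]₀ + kt
Step 2: 1/[ClO] = 1/0.566 + 3.2 × 45
Step 3: 1/[ClO] = 1.767 + 144 = 145.8
Step 4: [ClO] = 1/145.8 = 0.00686 M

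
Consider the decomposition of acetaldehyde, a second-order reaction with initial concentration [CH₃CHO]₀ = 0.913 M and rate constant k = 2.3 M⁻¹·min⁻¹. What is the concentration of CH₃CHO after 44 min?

0.009776 M

Step 1: For a second-order reaction: 1/[CH₃CHO] = 1/[CH₃CHO]₀ + kt
Step 2: 1/[CH₃CHO] = 1/0.913 + 2.3 × 44
Step 3: 1/[CH₃CHO] = 1.095 + 101.2 = 102.3
Step 4: [CH₃CHO] = 1/102.3 = 0.009776 M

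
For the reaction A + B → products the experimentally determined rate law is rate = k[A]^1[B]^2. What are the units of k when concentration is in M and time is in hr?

M⁻²·hr⁻¹

Step 1: Overall order = 1 + 2 = 3.
Step 2: rate has units M·hr⁻¹; [A]^1[B]^2 has units M^3.
Step 3: k = rate/([A]^1[B]^2), so units of k = M^(1-3)·hr⁻¹ = M⁻²·hr⁻¹.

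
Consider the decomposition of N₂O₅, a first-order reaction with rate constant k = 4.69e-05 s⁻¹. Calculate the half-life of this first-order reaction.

1.478e+04 s

Step 1: For a first-order reaction, t₁/₂ = ln(2)/k
Step 2: t₁/₂ = ln(2)/4.69e-05
Step 3: t₁/₂ = 0.6931/4.69e-05 = 1.478e+04 s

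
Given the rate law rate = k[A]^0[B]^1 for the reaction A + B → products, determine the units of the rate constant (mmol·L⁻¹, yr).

yr⁻¹

Step 1: Overall order = 0 + 1 = 1.
Step 2: rate has units mmol·L⁻¹·yr⁻¹; [A]^0[B]^1 has units (mmol·L⁻¹)^1.
Step 3: k = rate/([A]^0[B]^1), so units of k = (mmol·L⁻¹)^(1-1)·yr⁻¹ = yr⁻¹.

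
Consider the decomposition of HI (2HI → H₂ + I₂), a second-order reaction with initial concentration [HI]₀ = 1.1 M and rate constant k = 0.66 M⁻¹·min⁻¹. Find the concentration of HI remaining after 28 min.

0.05158 M

Step 1: For a second-order reaction: 1/[HI] = 1/[HI]₀ + kt
Step 2: 1/[HI] = 1/1.1 + 0.66 × 28
Step 3: 1/[HI] = 0.9091 + 18.48 = 19.39
Step 4: [HI] = 1/19.39 = 0.05158 M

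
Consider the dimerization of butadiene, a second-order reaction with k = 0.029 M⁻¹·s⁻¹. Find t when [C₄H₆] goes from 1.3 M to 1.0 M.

7.958 s

Step 1: For second-order: t = (1/[C₄H₆] - 1/[C₄H₆]₀)/k
Step 2: t = (1/1.0 - 1/1.3)/0.029
Step 3: t = (1 - 0.7692)/0.029
Step 4: t = 0.2308/0.029 = 7.958 s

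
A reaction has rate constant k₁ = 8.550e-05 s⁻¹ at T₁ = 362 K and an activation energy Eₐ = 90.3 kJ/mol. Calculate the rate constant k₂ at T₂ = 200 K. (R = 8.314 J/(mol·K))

2.385e-15 s⁻¹

Step 1: Use the two-temperature Arrhenius form: ln(k₂/k₁) = -Eₐ/R × (1/T₂ - 1/T₁)
Step 2: Convert Eₐ to J/mol: 90.3 kJ/mol = 90300 J/mol
Step 3: 1/T₂ - 1/T₁ = 1/200 - 1/362 = 2.237569e-03 K⁻¹
Step 4: ln(k₂/k₁) = -90300/8.314 × 2.237569e-03 = -24.30268
Step 5: k₂ = k₁ × exp(-24.30268) = 8.550e-05 × 2.78920e-11 = 2.385e-15 s⁻¹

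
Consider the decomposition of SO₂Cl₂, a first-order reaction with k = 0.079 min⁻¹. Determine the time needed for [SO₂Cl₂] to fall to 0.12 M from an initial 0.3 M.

11.6 min

Step 1: For first-order: t = ln([SO₂Cl₂]₀/[SO₂Cl₂])/k
Step 2: t = ln(0.3/0.12)/0.079
Step 3: t = ln(2.5)/0.079
Step 4: t = 0.9163/0.079 = 11.6 min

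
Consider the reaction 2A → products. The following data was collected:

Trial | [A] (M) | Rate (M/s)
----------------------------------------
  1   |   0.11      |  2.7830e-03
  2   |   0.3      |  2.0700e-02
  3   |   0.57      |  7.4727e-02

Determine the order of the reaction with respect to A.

second order (2)

Step 1: Compare trials to find order n where rate₂/rate₁ = ([A]₂/[A]₁)^n
Step 2: rate₂/rate₁ = 2.0700e-02/2.7830e-03 = 7.438
Step 3: [A]₂/[A]₁ = 0.3/0.11 = 2.727
Step 4: n = ln(7.438)/ln(2.727) = 2.00 ≈ 2
Step 5: The reaction is second order in A.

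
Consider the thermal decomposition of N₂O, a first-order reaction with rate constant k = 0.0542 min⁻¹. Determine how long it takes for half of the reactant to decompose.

12.79 min

Step 1: For a first-order reaction, t₁/₂ = ln(2)/k
Step 2: t₁/₂ = ln(2)/0.0542
Step 3: t₁/₂ = 0.6931/0.0542 = 12.79 min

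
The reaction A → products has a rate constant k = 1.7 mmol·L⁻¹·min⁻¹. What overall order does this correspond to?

zeroth order (0)

Step 1: The units of k for an nth-order reaction are (concentration)^(1-n)·(time)⁻¹.
Step 2: Here k has units mmol·L⁻¹·min⁻¹, so the concentration exponent is 1.
Step 3: 1 - n = 1 ⇒ n = 0. The reaction is zeroth order.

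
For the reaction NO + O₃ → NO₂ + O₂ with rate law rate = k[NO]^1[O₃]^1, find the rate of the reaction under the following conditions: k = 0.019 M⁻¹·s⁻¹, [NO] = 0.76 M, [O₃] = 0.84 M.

0.01213 M/s

Step 1: The rate law is rate = k[NO]^1[O₃]^1
Step 2: Substitute: rate = 0.019 × (0.76)^1 × (0.84)^1
Step 3: rate = 0.019 × 0.76 × 0.84 = 0.0121296 M/s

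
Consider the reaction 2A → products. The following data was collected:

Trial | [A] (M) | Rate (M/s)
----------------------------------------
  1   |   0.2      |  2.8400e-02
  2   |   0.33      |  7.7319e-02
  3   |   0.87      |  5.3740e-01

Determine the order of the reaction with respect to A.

second order (2)

Step 1: Compare trials to find order n where rate₂/rate₁ = ([A]₂/[A]₁)^n
Step 2: rate₂/rate₁ = 7.7319e-02/2.8400e-02 = 2.722
Step 3: [A]₂/[A]₁ = 0.33/0.2 = 1.65
Step 4: n = ln(2.722)/ln(1.65) = 2.00 ≈ 2
Step 5: The reaction is second order in A.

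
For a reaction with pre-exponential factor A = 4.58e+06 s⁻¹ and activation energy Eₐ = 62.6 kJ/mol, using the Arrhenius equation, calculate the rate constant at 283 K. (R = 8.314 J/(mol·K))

1.28e-05 s⁻¹

Step 1: Use the Arrhenius equation: k = A × exp(-Eₐ/RT)
Step 2: Convert Eₐ to J/mol: 62.6 kJ/mol = 62600 J/mol
Step 3: Calculate the exponent: -Eₐ/(RT) = -62600/(8.314 × 283) = -26.60590
Step 4: k = 4.58e+06 × exp(-26.60590)
Step 5: k = 4.58e+06 × 2.78743e-12 = 1.2766e-05 s⁻¹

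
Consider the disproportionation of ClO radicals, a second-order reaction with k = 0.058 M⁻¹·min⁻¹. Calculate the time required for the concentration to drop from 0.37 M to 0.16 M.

61.16 min

Step 1: For second-order: t = (1/[ClO] - 1/[ClO]₀)/k
Step 2: t = (1/0.16 - 1/0.37)/0.058
Step 3: t = (6.25 - 2.703)/0.058
Step 4: t = 3.547/0.058 = 61.16 min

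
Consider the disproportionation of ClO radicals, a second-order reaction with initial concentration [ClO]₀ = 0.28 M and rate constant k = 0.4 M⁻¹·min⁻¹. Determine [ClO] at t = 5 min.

0.1795 M

Step 1: For a second-order reaction: 1/[ClO] = 1/[ClO]₀ + kt
Step 2: 1/[ClO] = 1/0.28 + 0.4 × 5
Step 3: 1/[ClO] = 3.571 + 2 = 5.571
Step 4: [ClO] = 1/5.571 = 0.1795 M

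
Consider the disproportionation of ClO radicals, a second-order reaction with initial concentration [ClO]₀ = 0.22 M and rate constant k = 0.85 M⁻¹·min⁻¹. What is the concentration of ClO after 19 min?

0.04832 M

Step 1: For a second-order reaction: 1/[ClO] = 1/[ClO]₀ + kt
Step 2: 1/[ClO] = 1/0.22 + 0.85 × 19
Step 3: 1/[ClO] = 4.545 + 16.15 = 20.7
Step 4: [ClO] = 1/20.7 = 0.04832 M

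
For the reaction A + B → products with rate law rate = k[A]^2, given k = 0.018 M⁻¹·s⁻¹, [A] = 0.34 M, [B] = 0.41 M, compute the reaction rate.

0.002081 M/s

Step 1: The rate law is rate = k[A]^2
Step 2: Note that the rate does not depend on [B] (zero order in B).
Step 3: rate = 0.018 × (0.34)^2 = 0.0020808 M/s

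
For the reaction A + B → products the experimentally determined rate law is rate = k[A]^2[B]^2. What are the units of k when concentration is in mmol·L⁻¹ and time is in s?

(mmol·L⁻¹)⁻³·s⁻¹

Step 1: Overall order = 2 + 2 = 4.
Step 2: rate has units mmol·L⁻¹·s⁻¹; [A]^2[B]^2 has units (mmol·L⁻¹)^4.
Step 3: k = rate/([A]^2[B]^2), so units of k = (mmol·L⁻¹)^(1-4)·s⁻¹ = (mmol·L⁻¹)⁻³·s⁻¹.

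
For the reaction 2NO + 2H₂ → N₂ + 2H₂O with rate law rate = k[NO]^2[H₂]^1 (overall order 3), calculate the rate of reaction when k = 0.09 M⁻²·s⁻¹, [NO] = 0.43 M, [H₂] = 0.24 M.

0.003994 M/s

Step 1: The rate law is rate = k[NO]^2[H₂]^1, overall order = 2+1 = 3
Step 2: Substitute values: rate = 0.09 × (0.43)^2 × (0.24)^1
Step 3: rate = 0.09 × 0.1849 × 0.24 = 0.00399384 M/s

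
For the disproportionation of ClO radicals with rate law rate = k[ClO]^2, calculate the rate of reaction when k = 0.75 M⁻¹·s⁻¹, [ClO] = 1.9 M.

2.708 M/s

Step 1: Identify the rate law: rate = k[ClO]^2
Step 2: Substitute values: rate = 0.75 × (1.9)^2
Step 3: Calculate: rate = 0.75 × 3.61 = 2.7075 M/s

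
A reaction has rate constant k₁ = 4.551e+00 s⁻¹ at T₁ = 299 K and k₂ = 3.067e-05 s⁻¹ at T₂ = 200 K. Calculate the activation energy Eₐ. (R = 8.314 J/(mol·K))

59.8 kJ/mol

Step 1: Use the two-temperature Arrhenius form: ln(k₂/k₁) = -Eₐ/R × (1/T₂ - 1/T₁)
Step 2: ln(k₂/k₁) = ln(3.067e-05/4.551e+00) = ln(6.73918e-06) = -11.9076
Step 3: 1/T₂ - 1/T₁ = 1/200 - 1/299 = 1.655518e-03 K⁻¹
Step 4: Eₐ = -R × ln(k₂/k₁) / (1/T₂ - 1/T₁) = -8.314 × -11.9076 / 1.655518e-03
Step 5: Eₐ = 5.9800e+04 J/mol = 59.8 kJ/mol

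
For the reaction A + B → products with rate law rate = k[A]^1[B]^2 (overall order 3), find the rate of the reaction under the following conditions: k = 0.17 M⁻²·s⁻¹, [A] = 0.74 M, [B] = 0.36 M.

0.0163 M/s

Step 1: The rate law is rate = k[A]^1[B]^2, overall order = 1+2 = 3
Step 2: Substitute values: rate = 0.17 × (0.74)^1 × (0.36)^2
Step 3: rate = 0.17 × 0.74 × 0.1296 = 0.0163037 M/s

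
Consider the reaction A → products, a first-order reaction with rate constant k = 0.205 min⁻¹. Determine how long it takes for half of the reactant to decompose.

3.381 min

Step 1: For a first-order reaction, t₁/₂ = ln(2)/k
Step 2: t₁/₂ = ln(2)/0.205
Step 3: t₁/₂ = 0.6931/0.205 = 3.381 min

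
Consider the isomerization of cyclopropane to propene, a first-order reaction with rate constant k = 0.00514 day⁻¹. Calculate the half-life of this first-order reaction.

134.9 day

Step 1: For a first-order reaction, t₁/₂ = ln(2)/k
Step 2: t₁/₂ = ln(2)/0.00514
Step 3: t₁/₂ = 0.6931/0.00514 = 134.9 day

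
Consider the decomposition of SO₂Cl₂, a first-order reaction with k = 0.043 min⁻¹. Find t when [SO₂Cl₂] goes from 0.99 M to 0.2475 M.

32.24 min

Step 1: For first-order: t = ln([SO₂Cl₂]₀/[SO₂Cl₂])/k
Step 2: t = ln(0.99/0.2475)/0.043
Step 3: t = ln(4)/0.043
Step 4: t = 1.386/0.043 = 32.24 min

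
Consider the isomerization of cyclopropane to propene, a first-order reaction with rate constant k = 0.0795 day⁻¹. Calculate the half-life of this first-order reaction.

8.719 day

Step 1: For a first-order reaction, t₁/₂ = ln(2)/k
Step 2: t₁/₂ = ln(2)/0.0795
Step 3: t₁/₂ = 0.6931/0.0795 = 8.719 day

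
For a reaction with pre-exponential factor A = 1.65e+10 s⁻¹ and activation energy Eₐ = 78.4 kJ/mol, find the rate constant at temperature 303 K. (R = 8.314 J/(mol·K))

5.03e-04 s⁻¹

Step 1: Use the Arrhenius equation: k = A × exp(-Eₐ/RT)
Step 2: Convert Eₐ to J/mol: 78.4 kJ/mol = 78400 J/mol
Step 3: Calculate the exponent: -Eₐ/(RT) = -78400/(8.314 × 303) = -31.12171
Step 4: k = 1.65e+10 × exp(-31.12171)
Step 5: k = 1.65e+10 × 3.04799e-14 = 5.0292e-04 s⁻¹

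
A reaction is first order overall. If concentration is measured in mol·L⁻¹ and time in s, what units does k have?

s⁻¹

Step 1: For overall order n, rate = k × (concentration)^n.
Step 2: Rate has units mol·L⁻¹·s⁻¹; concentration term has units (mol·L⁻¹)^1.
Step 3: k = rate / (concentration)^n, so units of k = (mol·L⁻¹)^(1-1)·s⁻¹ = s⁻¹.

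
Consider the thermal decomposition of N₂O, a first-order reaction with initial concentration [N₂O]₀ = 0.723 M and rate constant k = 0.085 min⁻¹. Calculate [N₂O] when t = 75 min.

0.001232 M

Step 1: For a first-order reaction: [N₂O] = [N₂O]₀ × e^(-kt)
Step 2: [N₂O] = 0.723 × e^(-0.085 × 75)
Step 3: [N₂O] = 0.723 × e^(-6.375)
Step 4: [N₂O] = 0.723 × 0.00170362 = 0.001232 M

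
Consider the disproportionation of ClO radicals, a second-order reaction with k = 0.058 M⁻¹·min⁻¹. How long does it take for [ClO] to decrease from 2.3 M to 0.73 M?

16.12 min

Step 1: For second-order: t = (1/[ClO] - 1/[ClO]₀)/k
Step 2: t = (1/0.73 - 1/2.3)/0.058
Step 3: t = (1.37 - 0.4348)/0.058
Step 4: t = 0.9351/0.058 = 16.12 min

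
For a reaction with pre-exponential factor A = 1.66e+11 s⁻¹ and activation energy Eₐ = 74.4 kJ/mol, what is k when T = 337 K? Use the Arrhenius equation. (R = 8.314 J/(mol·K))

4.87e-01 s⁻¹

Step 1: Use the Arrhenius equation: k = A × exp(-Eₐ/RT)
Step 2: Convert Eₐ to J/mol: 74.4 kJ/mol = 74400 J/mol
Step 3: Calculate the exponent: -Eₐ/(RT) = -74400/(8.314 × 337) = -26.55419
Step 4: k = 1.66e+11 × exp(-26.55419)
Step 5: k = 1.66e+11 × 2.93536e-12 = 4.8727e-01 s⁻¹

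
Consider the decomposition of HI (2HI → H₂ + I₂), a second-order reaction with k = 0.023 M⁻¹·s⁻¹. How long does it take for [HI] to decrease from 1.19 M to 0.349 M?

88.04 s

Step 1: For second-order: t = (1/[HI] - 1/[HI]₀)/k
Step 2: t = (1/0.349 - 1/1.19)/0.023
Step 3: t = (2.865 - 0.8403)/0.023
Step 4: t = 2.025/0.023 = 88.04 s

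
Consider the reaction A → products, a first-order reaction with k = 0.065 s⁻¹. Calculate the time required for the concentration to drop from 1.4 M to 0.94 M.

6.128 s

Step 1: For first-order: t = ln([A]₀/[A])/k
Step 2: t = ln(1.4/0.94)/0.065
Step 3: t = ln(1.489)/0.065
Step 4: t = 0.3983/0.065 = 6.128 s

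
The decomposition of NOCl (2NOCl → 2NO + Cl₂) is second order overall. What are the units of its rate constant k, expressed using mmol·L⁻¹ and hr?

(mmol·L⁻¹)⁻¹·hr⁻¹

Step 1: For overall order n, rate = k × (concentration)^n.
Step 2: Rate has units mmol·L⁻¹·hr⁻¹; concentration term has units (mmol·L⁻¹)^2.
Step 3: k = rate / (concentration)^n, so units of k = (mmol·L⁻¹)^(1-2)·hr⁻¹ = (mmol·L⁻¹)⁻¹·hr⁻¹.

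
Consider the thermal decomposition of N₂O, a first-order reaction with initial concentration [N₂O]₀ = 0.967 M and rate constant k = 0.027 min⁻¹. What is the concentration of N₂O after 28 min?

0.454 M

Step 1: For a first-order reaction: [N₂O] = [N₂O]₀ × e^(-kt)
Step 2: [N₂O] = 0.967 × e^(-0.027 × 28)
Step 3: [N₂O] = 0.967 × e^(-0.756)
Step 4: [N₂O] = 0.967 × 0.469541 = 0.454 M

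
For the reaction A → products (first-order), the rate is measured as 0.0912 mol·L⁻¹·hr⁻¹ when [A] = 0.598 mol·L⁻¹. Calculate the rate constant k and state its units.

0.1525 hr⁻¹

Step 1: rate = k[A]^1, so k = rate / [A]^1.
Step 2: k = 0.0912 / (0.598)^1 = 0.0912 / 0.598.
Step 3: k = 0.1525 hr⁻¹.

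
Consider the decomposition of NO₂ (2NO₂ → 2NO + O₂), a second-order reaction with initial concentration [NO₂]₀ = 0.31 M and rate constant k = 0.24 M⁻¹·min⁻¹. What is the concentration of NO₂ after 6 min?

0.2143 M

Step 1: For a second-order reaction: 1/[NO₂] = 1/[NO₂]₀ + kt
Step 2: 1/[NO₂] = 1/0.31 + 0.24 × 6
Step 3: 1/[NO₂] = 3.226 + 1.44 = 4.666
Step 4: [NO₂] = 1/4.666 = 0.2143 M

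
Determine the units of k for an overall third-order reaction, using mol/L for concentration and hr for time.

(mol/L)⁻²·hr⁻¹

Step 1: For overall order n, rate = k × (concentration)^n.
Step 2: Rate has units mol/L·hr⁻¹; concentration term has units (mol/L)^3.
Step 3: k = rate / (concentration)^n, so units of k = (mol/L)^(1-3)·hr⁻¹ = (mol/L)⁻²·hr⁻¹.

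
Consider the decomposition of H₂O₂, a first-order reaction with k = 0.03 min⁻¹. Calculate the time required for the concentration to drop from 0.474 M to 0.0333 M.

88.52 min

Step 1: For first-order: t = ln([H₂O₂]₀/[H₂O₂])/k
Step 2: t = ln(0.474/0.0333)/0.03
Step 3: t = ln(14.23)/0.03
Step 4: t = 2.656/0.03 = 88.52 min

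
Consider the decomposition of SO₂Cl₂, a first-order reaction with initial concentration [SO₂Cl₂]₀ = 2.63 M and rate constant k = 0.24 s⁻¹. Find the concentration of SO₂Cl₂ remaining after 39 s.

0.0002264 M

Step 1: For a first-order reaction: [SO₂Cl₂] = [SO₂Cl₂]₀ × e^(-kt)
Step 2: [SO₂Cl₂] = 2.63 × e^(-0.24 × 39)
Step 3: [SO₂Cl₂] = 2.63 × e^(-9.36)
Step 4: [SO₂Cl₂] = 2.63 × 8.61001e-05 = 0.0002264 M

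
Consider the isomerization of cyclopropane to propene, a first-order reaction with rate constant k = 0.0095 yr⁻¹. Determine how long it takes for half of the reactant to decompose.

72.96 yr

Step 1: For a first-order reaction, t₁/₂ = ln(2)/k
Step 2: t₁/₂ = ln(2)/0.0095
Step 3: t₁/₂ = 0.6931/0.0095 = 72.96 yr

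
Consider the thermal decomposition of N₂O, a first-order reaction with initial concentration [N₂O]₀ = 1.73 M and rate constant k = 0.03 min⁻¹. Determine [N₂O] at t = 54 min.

0.3424 M

Step 1: For a first-order reaction: [N₂O] = [N₂O]₀ × e^(-kt)
Step 2: [N₂O] = 1.73 × e^(-0.03 × 54)
Step 3: [N₂O] = 1.73 × e^(-1.62)
Step 4: [N₂O] = 1.73 × 0.197899 = 0.3424 M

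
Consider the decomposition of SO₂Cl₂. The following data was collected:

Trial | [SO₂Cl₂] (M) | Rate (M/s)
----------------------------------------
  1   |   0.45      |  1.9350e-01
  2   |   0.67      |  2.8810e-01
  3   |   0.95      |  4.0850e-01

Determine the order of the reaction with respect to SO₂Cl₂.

first order (1)

Step 1: Compare trials to find order n where rate₂/rate₁ = ([SO₂Cl₂]₂/[SO₂Cl₂]₁)^n
Step 2: rate₂/rate₁ = 2.8810e-01/1.9350e-01 = 1.489
Step 3: [SO₂Cl₂]₂/[SO₂Cl₂]₁ = 0.67/0.45 = 1.489
Step 4: n = ln(1.489)/ln(1.489) = 1.00 ≈ 1
Step 5: The reaction is first order in SO₂Cl₂.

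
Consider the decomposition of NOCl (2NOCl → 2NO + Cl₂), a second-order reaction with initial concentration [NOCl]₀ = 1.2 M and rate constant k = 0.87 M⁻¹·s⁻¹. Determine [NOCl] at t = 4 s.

0.2318 M

Step 1: For a second-order reaction: 1/[NOCl] = 1/[NOCl]₀ + kt
Step 2: 1/[NOCl] = 1/1.2 + 0.87 × 4
Step 3: 1/[NOCl] = 0.8333 + 3.48 = 4.313
Step 4: [NOCl] = 1/4.313 = 0.2318 M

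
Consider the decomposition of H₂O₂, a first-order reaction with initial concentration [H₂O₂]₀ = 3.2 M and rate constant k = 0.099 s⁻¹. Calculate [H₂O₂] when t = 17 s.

0.5946 M

Step 1: For a first-order reaction: [H₂O₂] = [H₂O₂]₀ × e^(-kt)
Step 2: [H₂O₂] = 3.2 × e^(-0.099 × 17)
Step 3: [H₂O₂] = 3.2 × e^(-1.683)
Step 4: [H₂O₂] = 3.2 × 0.185816 = 0.5946 M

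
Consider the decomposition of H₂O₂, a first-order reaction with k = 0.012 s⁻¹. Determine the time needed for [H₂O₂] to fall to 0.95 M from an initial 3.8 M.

115.5 s

Step 1: For first-order: t = ln([H₂O₂]₀/[H₂O₂])/k
Step 2: t = ln(3.8/0.95)/0.012
Step 3: t = ln(4)/0.012
Step 4: t = 1.386/0.012 = 115.5 s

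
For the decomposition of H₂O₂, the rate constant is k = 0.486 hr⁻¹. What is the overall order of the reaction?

first order (1)

Step 1: The units of k for an nth-order reaction are (concentration)^(1-n)·(time)⁻¹.
Step 2: Here k has units hr⁻¹, so the concentration exponent is 0.
Step 3: 1 - n = 0 ⇒ n = 1. The reaction is first order.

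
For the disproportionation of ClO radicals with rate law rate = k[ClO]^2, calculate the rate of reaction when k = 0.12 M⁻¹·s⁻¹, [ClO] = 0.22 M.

0.005808 M/s

Step 1: Identify the rate law: rate = k[ClO]^2
Step 2: Substitute values: rate = 0.12 × (0.22)^2
Step 3: Calculate: rate = 0.12 × 0.0484 = 0.005808 M/s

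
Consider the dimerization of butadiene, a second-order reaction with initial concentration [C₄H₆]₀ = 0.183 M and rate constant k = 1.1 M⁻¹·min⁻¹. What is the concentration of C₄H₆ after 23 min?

0.03251 M

Step 1: For a second-order reaction: 1/[C₄H₆] = 1/[C₄H₆]₀ + kt
Step 2: 1/[C₄H₆] = 1/0.183 + 1.1 × 23
Step 3: 1/[C₄H₆] = 5.464 + 25.3 = 30.76
Step 4: [C₄H₆] = 1/30.76 = 0.03251 M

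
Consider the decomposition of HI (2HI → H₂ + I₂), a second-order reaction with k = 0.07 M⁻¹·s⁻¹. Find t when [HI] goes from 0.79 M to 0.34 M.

23.93 s

Step 1: For second-order: t = (1/[HI] - 1/[HI]₀)/k
Step 2: t = (1/0.34 - 1/0.79)/0.07
Step 3: t = (2.941 - 1.266)/0.07
Step 4: t = 1.675/0.07 = 23.93 s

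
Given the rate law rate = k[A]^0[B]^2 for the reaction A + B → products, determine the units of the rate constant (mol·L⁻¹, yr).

(mol·L⁻¹)⁻¹·yr⁻¹

Step 1: Overall order = 0 + 2 = 2.
Step 2: rate has units mol·L⁻¹·yr⁻¹; [A]^0[B]^2 has units (mol·L⁻¹)^2.
Step 3: k = rate/([A]^0[B]^2), so units of k = (mol·L⁻¹)^(1-2)·yr⁻¹ = (mol·L⁻¹)⁻¹·yr⁻¹.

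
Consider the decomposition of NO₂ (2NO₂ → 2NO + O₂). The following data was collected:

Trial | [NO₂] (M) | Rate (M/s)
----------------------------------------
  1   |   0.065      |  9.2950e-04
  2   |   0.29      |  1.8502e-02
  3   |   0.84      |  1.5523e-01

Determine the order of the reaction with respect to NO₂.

second order (2)

Step 1: Compare trials to find order n where rate₂/rate₁ = ([NO₂]₂/[NO₂]₁)^n
Step 2: rate₂/rate₁ = 1.8502e-02/9.2950e-04 = 19.91
Step 3: [NO₂]₂/[NO₂]₁ = 0.29/0.065 = 4.462
Step 4: n = ln(19.91)/ln(4.462) = 2.00 ≈ 2
Step 5: The reaction is second order in NO₂.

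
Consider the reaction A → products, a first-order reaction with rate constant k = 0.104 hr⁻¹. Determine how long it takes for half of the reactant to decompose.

6.665 hr

Step 1: For a first-order reaction, t₁/₂ = ln(2)/k
Step 2: t₁/₂ = ln(2)/0.104
Step 3: t₁/₂ = 0.6931/0.104 = 6.665 hr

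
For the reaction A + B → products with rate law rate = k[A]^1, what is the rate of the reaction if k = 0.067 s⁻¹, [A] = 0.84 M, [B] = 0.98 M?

0.05628 M/s

Step 1: The rate law is rate = k[A]^1
Step 2: Note that the rate does not depend on [B] (zero order in B).
Step 3: rate = 0.067 × (0.84)^1 = 0.05628 M/s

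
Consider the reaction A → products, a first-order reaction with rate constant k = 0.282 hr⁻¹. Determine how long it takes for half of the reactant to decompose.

2.458 hr

Step 1: For a first-order reaction, t₁/₂ = ln(2)/k
Step 2: t₁/₂ = ln(2)/0.282
Step 3: t₁/₂ = 0.6931/0.282 = 2.458 hr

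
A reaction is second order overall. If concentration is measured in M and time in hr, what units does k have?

M⁻¹·hr⁻¹

Step 1: For overall order n, rate = k × (concentration)^n.
Step 2: Rate has units M·hr⁻¹; concentration term has units M^2.
Step 3: k = rate / (concentration)^n, so units of k = M^(1-2)·hr⁻¹ = M⁻¹·hr⁻¹.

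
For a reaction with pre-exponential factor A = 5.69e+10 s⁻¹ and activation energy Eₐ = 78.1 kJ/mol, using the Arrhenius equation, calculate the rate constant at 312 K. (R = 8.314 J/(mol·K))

4.78e-03 s⁻¹

Step 1: Use the Arrhenius equation: k = A × exp(-Eₐ/RT)
Step 2: Convert Eₐ to J/mol: 78.1 kJ/mol = 78100 J/mol
Step 3: Calculate the exponent: -Eₐ/(RT) = -78100/(8.314 × 312) = -30.10831
Step 4: k = 5.69e+10 × exp(-30.10831)
Step 5: k = 5.69e+10 × 8.39706e-14 = 4.7779e-03 s⁻¹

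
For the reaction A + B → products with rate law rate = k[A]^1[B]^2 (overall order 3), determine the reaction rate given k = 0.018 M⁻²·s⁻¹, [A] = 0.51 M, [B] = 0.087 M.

6.948e-05 M/s

Step 1: The rate law is rate = k[A]^1[B]^2, overall order = 1+2 = 3
Step 2: Substitute values: rate = 0.018 × (0.51)^1 × (0.087)^2
Step 3: rate = 0.018 × 0.51 × 0.007569 = 6.94834e-05 M/s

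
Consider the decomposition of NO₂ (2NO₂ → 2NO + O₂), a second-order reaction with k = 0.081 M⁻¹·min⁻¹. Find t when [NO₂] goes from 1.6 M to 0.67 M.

10.71 min

Step 1: For second-order: t = (1/[NO₂] - 1/[NO₂]₀)/k
Step 2: t = (1/0.67 - 1/1.6)/0.081
Step 3: t = (1.493 - 0.625)/0.081
Step 4: t = 0.8675/0.081 = 10.71 min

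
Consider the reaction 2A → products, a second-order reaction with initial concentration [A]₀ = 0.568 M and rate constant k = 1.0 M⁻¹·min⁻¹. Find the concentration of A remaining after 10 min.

0.08503 M

Step 1: For a second-order reaction: 1/[A] = 1/[A]₀ + kt
Step 2: 1/[A] = 1/0.568 + 1.0 × 10
Step 3: 1/[A] = 1.761 + 10 = 11.76
Step 4: [A] = 1/11.76 = 0.08503 M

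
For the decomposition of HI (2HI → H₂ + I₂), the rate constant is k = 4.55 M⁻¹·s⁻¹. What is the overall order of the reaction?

second order (2)

Step 1: The units of k for an nth-order reaction are (concentration)^(1-n)·(time)⁻¹.
Step 2: Here k has units M⁻¹·s⁻¹, so the concentration exponent is -1.
Step 3: 1 - n = -1 ⇒ n = 2. The reaction is second order.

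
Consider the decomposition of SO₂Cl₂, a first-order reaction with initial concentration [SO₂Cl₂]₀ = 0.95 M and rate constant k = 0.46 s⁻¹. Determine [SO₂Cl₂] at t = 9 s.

0.01513 M

Step 1: For a first-order reaction: [SO₂Cl₂] = [SO₂Cl₂]₀ × e^(-kt)
Step 2: [SO₂Cl₂] = 0.95 × e^(-0.46 × 9)
Step 3: [SO₂Cl₂] = 0.95 × e^(-4.14)
Step 4: [SO₂Cl₂] = 0.95 × 0.0159229 = 0.01513 M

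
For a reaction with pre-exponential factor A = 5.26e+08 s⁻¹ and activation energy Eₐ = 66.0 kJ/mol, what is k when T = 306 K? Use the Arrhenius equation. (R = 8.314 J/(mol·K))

2.85e-03 s⁻¹

Step 1: Use the Arrhenius equation: k = A × exp(-Eₐ/RT)
Step 2: Convert Eₐ to J/mol: 66.0 kJ/mol = 66000 J/mol
Step 3: Calculate the exponent: -Eₐ/(RT) = -66000/(8.314 × 306) = -25.94254
Step 4: k = 5.26e+08 × exp(-25.94254)
Step 5: k = 5.26e+08 × 5.41126e-12 = 2.8463e-03 s⁻¹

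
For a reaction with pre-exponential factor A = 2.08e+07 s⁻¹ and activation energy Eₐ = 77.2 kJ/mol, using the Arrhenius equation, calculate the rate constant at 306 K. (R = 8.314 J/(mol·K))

1.38e-06 s⁻¹

Step 1: Use the Arrhenius equation: k = A × exp(-Eₐ/RT)
Step 2: Convert Eₐ to J/mol: 77.2 kJ/mol = 77200 J/mol
Step 3: Calculate the exponent: -Eₐ/(RT) = -77200/(8.314 × 306) = -30.34491
Step 4: k = 2.08e+07 × exp(-30.34491)
Step 5: k = 2.08e+07 × 6.62786e-14 = 1.3786e-06 s⁻¹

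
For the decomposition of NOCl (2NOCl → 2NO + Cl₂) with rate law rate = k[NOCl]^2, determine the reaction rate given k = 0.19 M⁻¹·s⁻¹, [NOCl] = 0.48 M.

0.04378 M/s

Step 1: Identify the rate law: rate = k[NOCl]^2
Step 2: Substitute values: rate = 0.19 × (0.48)^2
Step 3: Calculate: rate = 0.19 × 0.2304 = 0.043776 M/s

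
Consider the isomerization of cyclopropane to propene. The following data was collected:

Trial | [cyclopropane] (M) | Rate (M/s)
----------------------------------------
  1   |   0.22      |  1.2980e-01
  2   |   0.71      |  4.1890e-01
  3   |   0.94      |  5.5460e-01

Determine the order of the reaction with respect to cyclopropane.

first order (1)

Step 1: Compare trials to find order n where rate₂/rate₁ = ([cyclopropane]₂/[cyclopropane]₁)^n
Step 2: rate₂/rate₁ = 4.1890e-01/1.2980e-01 = 3.227
Step 3: [cyclopropane]₂/[cyclopropane]₁ = 0.71/0.22 = 3.227
Step 4: n = ln(3.227)/ln(3.227) = 1.00 ≈ 1
Step 5: The reaction is first order in cyclopropane.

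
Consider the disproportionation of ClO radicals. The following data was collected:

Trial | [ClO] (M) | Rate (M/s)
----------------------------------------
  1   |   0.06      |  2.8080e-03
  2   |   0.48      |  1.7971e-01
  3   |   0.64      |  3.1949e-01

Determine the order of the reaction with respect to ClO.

second order (2)

Step 1: Compare trials to find order n where rate₂/rate₁ = ([ClO]₂/[ClO]₁)^n
Step 2: rate₂/rate₁ = 1.7971e-01/2.8080e-03 = 64
Step 3: [ClO]₂/[ClO]₁ = 0.48/0.06 = 8
Step 4: n = ln(64)/ln(8) = 2.00 ≈ 2
Step 5: The reaction is second order in ClO.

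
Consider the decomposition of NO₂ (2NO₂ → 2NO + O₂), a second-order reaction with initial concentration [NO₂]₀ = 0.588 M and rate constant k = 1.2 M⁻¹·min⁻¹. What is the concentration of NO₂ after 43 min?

0.01876 M

Step 1: For a second-order reaction: 1/[NO₂] = 1/[NO₂]₀ + kt
Step 2: 1/[NO₂] = 1/0.588 + 1.2 × 43
Step 3: 1/[NO₂] = 1.701 + 51.6 = 53.3
Step 4: [NO₂] = 1/53.3 = 0.01876 M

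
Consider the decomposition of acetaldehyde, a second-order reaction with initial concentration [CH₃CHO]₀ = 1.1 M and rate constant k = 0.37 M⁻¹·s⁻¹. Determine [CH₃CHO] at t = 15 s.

0.1548 M

Step 1: For a second-order reaction: 1/[CH₃CHO] = 1/[CH₃CHO]₀ + kt
Step 2: 1/[CH₃CHO] = 1/1.1 + 0.37 × 15
Step 3: 1/[CH₃CHO] = 0.9091 + 5.55 = 6.459
Step 4: [CH₃CHO] = 1/6.459 = 0.1548 M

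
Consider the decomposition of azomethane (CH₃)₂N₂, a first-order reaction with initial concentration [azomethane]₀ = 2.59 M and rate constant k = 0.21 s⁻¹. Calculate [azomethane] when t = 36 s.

0.001349 M

Step 1: For a first-order reaction: [azomethane] = [azomethane]₀ × e^(-kt)
Step 2: [azomethane] = 2.59 × e^(-0.21 × 36)
Step 3: [azomethane] = 2.59 × e^(-7.56)
Step 4: [azomethane] = 2.59 × 0.000520875 = 0.001349 M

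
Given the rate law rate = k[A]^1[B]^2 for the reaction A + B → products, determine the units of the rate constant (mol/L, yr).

(mol/L)⁻²·yr⁻¹

Step 1: Overall order = 1 + 2 = 3.
Step 2: rate has units mol/L·yr⁻¹; [A]^1[B]^2 has units (mol/L)^3.
Step 3: k = rate/([A]^1[B]^2), so units of k = (mol/L)^(1-3)·yr⁻¹ = (mol/L)⁻²·yr⁻¹.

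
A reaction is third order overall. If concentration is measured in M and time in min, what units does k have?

M⁻²·min⁻¹

Step 1: For overall order n, rate = k × (concentration)^n.
Step 2: Rate has units M·min⁻¹; concentration term has units M^3.
Step 3: k = rate / (concentration)^n, so units of k = M^(1-3)·min⁻¹ = M⁻²·min⁻¹.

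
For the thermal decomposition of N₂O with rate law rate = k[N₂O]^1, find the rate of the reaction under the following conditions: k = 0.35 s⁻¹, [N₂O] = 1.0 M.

0.35 M/s

Step 1: Identify the rate law: rate = k[N₂O]^1
Step 2: Substitute values: rate = 0.35 × (1.0)^1
Step 3: Calculate: rate = 0.35 × 1 = 0.35 M/s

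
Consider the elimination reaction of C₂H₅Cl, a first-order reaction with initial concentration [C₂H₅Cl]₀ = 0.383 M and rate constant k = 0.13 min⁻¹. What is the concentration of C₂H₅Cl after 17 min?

0.04202 M

Step 1: For a first-order reaction: [C₂H₅Cl] = [C₂H₅Cl]₀ × e^(-kt)
Step 2: [C₂H₅Cl] = 0.383 × e^(-0.13 × 17)
Step 3: [C₂H₅Cl] = 0.383 × e^(-2.21)
Step 4: [C₂H₅Cl] = 0.383 × 0.109701 = 0.04202 M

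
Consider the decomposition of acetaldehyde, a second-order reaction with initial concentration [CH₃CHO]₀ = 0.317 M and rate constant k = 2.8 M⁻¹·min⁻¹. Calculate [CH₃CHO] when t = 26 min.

0.01317 M

Step 1: For a second-order reaction: 1/[CH₃CHO] = 1/[CH₃CHO]₀ + kt
Step 2: 1/[CH₃CHO] = 1/0.317 + 2.8 × 26
Step 3: 1/[CH₃CHO] = 3.155 + 72.8 = 75.95
Step 4: [CH₃CHO] = 1/75.95 = 0.01317 M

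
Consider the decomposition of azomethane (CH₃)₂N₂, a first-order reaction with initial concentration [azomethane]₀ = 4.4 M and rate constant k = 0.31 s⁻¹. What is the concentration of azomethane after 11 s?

0.1454 M

Step 1: For a first-order reaction: [azomethane] = [azomethane]₀ × e^(-kt)
Step 2: [azomethane] = 4.4 × e^(-0.31 × 11)
Step 3: [azomethane] = 4.4 × e^(-3.41)
Step 4: [azomethane] = 4.4 × 0.0330412 = 0.1454 M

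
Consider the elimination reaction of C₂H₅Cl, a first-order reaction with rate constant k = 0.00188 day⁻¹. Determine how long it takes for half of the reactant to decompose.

368.7 day

Step 1: For a first-order reaction, t₁/₂ = ln(2)/k
Step 2: t₁/₂ = ln(2)/0.00188
Step 3: t₁/₂ = 0.6931/0.00188 = 368.7 day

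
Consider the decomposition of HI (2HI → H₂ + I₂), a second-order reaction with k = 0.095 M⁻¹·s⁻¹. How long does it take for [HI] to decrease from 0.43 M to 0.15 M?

45.7 s

Step 1: For second-order: t = (1/[HI] - 1/[HI]₀)/k
Step 2: t = (1/0.15 - 1/0.43)/0.095
Step 3: t = (6.667 - 2.326)/0.095
Step 4: t = 4.341/0.095 = 45.7 s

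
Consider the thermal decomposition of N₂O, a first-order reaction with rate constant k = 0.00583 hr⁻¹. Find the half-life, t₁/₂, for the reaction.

118.9 hr

Step 1: For a first-order reaction, t₁/₂ = ln(2)/k
Step 2: t₁/₂ = ln(2)/0.00583
Step 3: t₁/₂ = 0.6931/0.00583 = 118.9 hr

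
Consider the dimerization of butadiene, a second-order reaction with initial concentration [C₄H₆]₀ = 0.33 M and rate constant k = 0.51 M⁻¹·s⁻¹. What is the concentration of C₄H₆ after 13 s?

0.1035 M

Step 1: For a second-order reaction: 1/[C₄H₆] = 1/[C₄H₆]₀ + kt
Step 2: 1/[C₄H₆] = 1/0.33 + 0.51 × 13
Step 3: 1/[C₄H₆] = 3.03 + 6.63 = 9.66
Step 4: [C₄H₆] = 1/9.66 = 0.1035 M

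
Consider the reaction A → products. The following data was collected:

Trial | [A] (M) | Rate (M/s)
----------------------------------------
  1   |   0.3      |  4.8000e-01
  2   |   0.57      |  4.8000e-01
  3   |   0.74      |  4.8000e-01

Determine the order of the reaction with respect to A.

zeroth order (0)

Step 1: Compare trials - when concentration changes, rate stays constant.
Step 2: rate₂/rate₁ = 4.8000e-01/4.8000e-01 = 1
Step 3: [A]₂/[A]₁ = 0.57/0.3 = 1.9
Step 4: Since rate ratio ≈ (conc ratio)^0, the reaction is zeroth order.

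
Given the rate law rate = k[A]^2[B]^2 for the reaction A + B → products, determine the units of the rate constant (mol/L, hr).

(mol/L)⁻³·hr⁻¹

Step 1: Overall order = 2 + 2 = 4.
Step 2: rate has units mol/L·hr⁻¹; [A]^2[B]^2 has units (mol/L)^4.
Step 3: k = rate/([A]^2[B]^2), so units of k = (mol/L)^(1-4)·hr⁻¹ = (mol/L)⁻³·hr⁻¹.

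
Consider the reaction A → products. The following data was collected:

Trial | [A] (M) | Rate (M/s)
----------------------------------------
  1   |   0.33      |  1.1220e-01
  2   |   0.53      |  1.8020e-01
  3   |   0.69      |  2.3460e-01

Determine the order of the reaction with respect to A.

first order (1)

Step 1: Compare trials to find order n where rate₂/rate₁ = ([A]₂/[A]₁)^n
Step 2: rate₂/rate₁ = 1.8020e-01/1.1220e-01 = 1.606
Step 3: [A]₂/[A]₁ = 0.53/0.33 = 1.606
Step 4: n = ln(1.606)/ln(1.606) = 1.00 ≈ 1
Step 5: The reaction is first order in A.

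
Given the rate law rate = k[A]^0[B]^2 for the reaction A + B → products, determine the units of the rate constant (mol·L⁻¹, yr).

(mol·L⁻¹)⁻¹·yr⁻¹

Step 1: Overall order = 0 + 2 = 2.
Step 2: rate has units mol·L⁻¹·yr⁻¹; [A]^0[B]^2 has units (mol·L⁻¹)^2.
Step 3: k = rate/([A]^0[B]^2), so units of k = (mol·L⁻¹)^(1-2)·yr⁻¹ = (mol·L⁻¹)⁻¹·yr⁻¹.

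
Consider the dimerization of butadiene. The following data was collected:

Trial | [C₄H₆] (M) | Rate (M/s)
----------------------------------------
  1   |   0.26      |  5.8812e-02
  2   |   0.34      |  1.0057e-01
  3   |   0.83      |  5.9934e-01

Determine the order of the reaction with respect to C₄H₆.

second order (2)

Step 1: Compare trials to find order n where rate₂/rate₁ = ([C₄H₆]₂/[C₄H₆]₁)^n
Step 2: rate₂/rate₁ = 1.0057e-01/5.8812e-02 = 1.71
Step 3: [C₄H₆]₂/[C₄H₆]₁ = 0.34/0.26 = 1.308
Step 4: n = ln(1.71)/ln(1.308) = 2.00 ≈ 2
Step 5: The reaction is second order in C₄H₆.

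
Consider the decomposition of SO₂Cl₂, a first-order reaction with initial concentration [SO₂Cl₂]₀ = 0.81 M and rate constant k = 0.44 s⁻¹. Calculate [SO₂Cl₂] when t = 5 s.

0.08975 M

Step 1: For a first-order reaction: [SO₂Cl₂] = [SO₂Cl₂]₀ × e^(-kt)
Step 2: [SO₂Cl₂] = 0.81 × e^(-0.44 × 5)
Step 3: [SO₂Cl₂] = 0.81 × e^(-2.2)
Step 4: [SO₂Cl₂] = 0.81 × 0.110803 = 0.08975 M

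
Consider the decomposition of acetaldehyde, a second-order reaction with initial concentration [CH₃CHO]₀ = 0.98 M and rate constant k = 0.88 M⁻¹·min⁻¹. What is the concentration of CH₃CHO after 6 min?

0.1587 M

Step 1: For a second-order reaction: 1/[CH₃CHO] = 1/[CH₃CHO]₀ + kt
Step 2: 1/[CH₃CHO] = 1/0.98 + 0.88 × 6
Step 3: 1/[CH₃CHO] = 1.02 + 5.28 = 6.3
Step 4: [CH₃CHO] = 1/6.3 = 0.1587 M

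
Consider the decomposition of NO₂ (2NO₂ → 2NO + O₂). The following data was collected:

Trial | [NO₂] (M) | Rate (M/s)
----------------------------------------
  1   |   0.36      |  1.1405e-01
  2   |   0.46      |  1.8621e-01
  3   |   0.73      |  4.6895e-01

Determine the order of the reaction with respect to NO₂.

second order (2)

Step 1: Compare trials to find order n where rate₂/rate₁ = ([NO₂]₂/[NO₂]₁)^n
Step 2: rate₂/rate₁ = 1.8621e-01/1.1405e-01 = 1.633
Step 3: [NO₂]₂/[NO₂]₁ = 0.46/0.36 = 1.278
Step 4: n = ln(1.633)/ln(1.278) = 2.00 ≈ 2
Step 5: The reaction is second order in NO₂.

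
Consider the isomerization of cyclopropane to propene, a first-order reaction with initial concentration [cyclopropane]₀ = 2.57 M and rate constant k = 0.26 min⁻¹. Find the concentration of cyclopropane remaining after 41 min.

6.031e-05 M

Step 1: For a first-order reaction: [cyclopropane] = [cyclopropane]₀ × e^(-kt)
Step 2: [cyclopropane] = 2.57 × e^(-0.26 × 41)
Step 3: [cyclopropane] = 2.57 × e^(-10.66)
Step 4: [cyclopropane] = 2.57 × 2.3465e-05 = 6.031e-05 M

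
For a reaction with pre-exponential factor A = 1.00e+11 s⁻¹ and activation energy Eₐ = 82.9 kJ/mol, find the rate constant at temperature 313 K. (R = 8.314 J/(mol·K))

1.46e-03 s⁻¹

Step 1: Use the Arrhenius equation: k = A × exp(-Eₐ/RT)
Step 2: Convert Eₐ to J/mol: 82.9 kJ/mol = 82900 J/mol
Step 3: Calculate the exponent: -Eₐ/(RT) = -82900/(8.314 × 313) = -31.85666
Step 4: k = 1.00e+11 × exp(-31.85666)
Step 5: k = 1.00e+11 × 1.46160e-14 = 1.4616e-03 s⁻¹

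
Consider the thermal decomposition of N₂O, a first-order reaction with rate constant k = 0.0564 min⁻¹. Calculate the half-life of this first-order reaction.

12.29 min

Step 1: For a first-order reaction, t₁/₂ = ln(2)/k
Step 2: t₁/₂ = ln(2)/0.0564
Step 3: t₁/₂ = 0.6931/0.0564 = 12.29 min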